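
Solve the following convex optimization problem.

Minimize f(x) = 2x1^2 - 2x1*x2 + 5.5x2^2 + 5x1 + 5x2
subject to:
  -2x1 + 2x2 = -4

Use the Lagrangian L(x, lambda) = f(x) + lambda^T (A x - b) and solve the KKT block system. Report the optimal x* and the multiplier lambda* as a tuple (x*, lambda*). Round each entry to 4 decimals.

Form the Lagrangian:
  L(x, lambda) = (1/2) x^T Q x + c^T x + lambda^T (A x - b)
Stationarity (grad_x L = 0): Q x + c + A^T lambda = 0.
Primal feasibility: A x = b.

This gives the KKT block system:
  [ Q   A^T ] [ x     ]   [-c ]
  [ A    0  ] [ lambda ] = [ b ]

Solving the linear system:
  x*      = (0.7273, -1.2727)
  lambda* = (5.2273)
  f(x*)   = 9.0909

x* = (0.7273, -1.2727), lambda* = (5.2273)


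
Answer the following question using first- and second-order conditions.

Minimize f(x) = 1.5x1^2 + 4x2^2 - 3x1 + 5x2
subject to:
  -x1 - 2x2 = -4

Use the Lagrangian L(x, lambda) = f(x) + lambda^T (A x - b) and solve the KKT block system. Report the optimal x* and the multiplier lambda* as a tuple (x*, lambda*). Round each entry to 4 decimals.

Form the Lagrangian:
  L(x, lambda) = (1/2) x^T Q x + c^T x + lambda^T (A x - b)
Stationarity (grad_x L = 0): Q x + c + A^T lambda = 0.
Primal feasibility: A x = b.

This gives the KKT block system:
  [ Q   A^T ] [ x     ]   [-c ]
  [ A    0  ] [ lambda ] = [ b ]

Solving the linear system:
  x*      = (2.7, 0.65)
  lambda* = (5.1)
  f(x*)   = 7.775

x* = (2.7, 0.65), lambda* = (5.1)


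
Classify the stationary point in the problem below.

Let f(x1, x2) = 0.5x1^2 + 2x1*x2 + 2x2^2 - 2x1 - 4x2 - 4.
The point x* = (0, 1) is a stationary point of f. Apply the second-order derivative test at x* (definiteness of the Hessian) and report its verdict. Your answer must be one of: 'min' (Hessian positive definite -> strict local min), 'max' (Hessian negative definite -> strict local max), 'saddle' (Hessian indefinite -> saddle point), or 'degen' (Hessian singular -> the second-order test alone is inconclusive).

Compute the Hessian H = grad^2 f:
  H = [[1, 2], [2, 4]]
Verify stationarity: grad f(x*) = H x* + g = (0, 0).
Eigenvalues of H: 0, 5.
H has a zero eigenvalue (singular; positive semidefinite but not definite), so H is neither positive definite, negative definite, nor indefinite. The second-order test alone is inconclusive -> degen.
(Indeed, f is constant along the null direction of H through x*, so x* is not a strict local extremum.)

degen


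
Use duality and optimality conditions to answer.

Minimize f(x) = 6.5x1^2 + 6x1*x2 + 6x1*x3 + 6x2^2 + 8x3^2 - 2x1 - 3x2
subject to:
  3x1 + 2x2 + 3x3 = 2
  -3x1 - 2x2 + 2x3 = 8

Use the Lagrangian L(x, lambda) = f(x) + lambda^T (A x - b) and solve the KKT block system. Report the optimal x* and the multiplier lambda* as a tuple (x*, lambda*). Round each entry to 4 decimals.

Form the Lagrangian:
  L(x, lambda) = (1/2) x^T Q x + c^T x + lambda^T (A x - b)
Stationarity (grad_x L = 0): Q x + c + A^T lambda = 0.
Primal feasibility: A x = b.

This gives the KKT block system:
  [ Q   A^T ] [ x     ]   [-c ]
  [ A    0  ] [ lambda ] = [ b ]

Solving the linear system:
  x*      = (-1.75, 0.625, 2)
  lambda* = (-3.1, -6.1)
  f(x*)   = 28.3125

x* = (-1.75, 0.625, 2), lambda* = (-3.1, -6.1)


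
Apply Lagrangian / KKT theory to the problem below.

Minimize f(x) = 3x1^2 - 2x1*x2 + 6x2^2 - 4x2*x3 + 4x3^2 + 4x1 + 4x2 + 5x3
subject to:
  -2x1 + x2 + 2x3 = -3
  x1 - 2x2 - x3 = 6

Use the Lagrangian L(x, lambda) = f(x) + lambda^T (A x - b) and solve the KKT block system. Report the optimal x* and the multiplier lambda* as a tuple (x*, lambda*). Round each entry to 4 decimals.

Form the Lagrangian:
  L(x, lambda) = (1/2) x^T Q x + c^T x + lambda^T (A x - b)
Stationarity (grad_x L = 0): Q x + c + A^T lambda = 0.
Primal feasibility: A x = b.

This gives the KKT block system:
  [ Q   A^T ] [ x     ]   [-c ]
  [ A    0  ] [ lambda ] = [ b ]

Solving the linear system:
  x*      = (-1.9286, -3, -1.9286)
  lambda* = (-7.8571, -14.1429)
  f(x*)   = 15.9643

x* = (-1.9286, -3, -1.9286), lambda* = (-7.8571, -14.1429)


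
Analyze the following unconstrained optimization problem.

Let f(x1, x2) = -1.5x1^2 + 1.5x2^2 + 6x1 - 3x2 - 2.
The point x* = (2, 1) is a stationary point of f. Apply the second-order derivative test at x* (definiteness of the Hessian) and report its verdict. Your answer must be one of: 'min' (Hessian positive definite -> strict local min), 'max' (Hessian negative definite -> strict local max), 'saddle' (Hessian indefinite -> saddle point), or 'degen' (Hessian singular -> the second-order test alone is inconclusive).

Compute the Hessian H = grad^2 f:
  H = [[-3, 0], [0, 3]]
Verify stationarity: grad f(x*) = H x* + g = (0, 0).
Eigenvalues of H: -3, 3.
Eigenvalues have mixed signs, so H is indefinite -> x* is a saddle point.

saddle


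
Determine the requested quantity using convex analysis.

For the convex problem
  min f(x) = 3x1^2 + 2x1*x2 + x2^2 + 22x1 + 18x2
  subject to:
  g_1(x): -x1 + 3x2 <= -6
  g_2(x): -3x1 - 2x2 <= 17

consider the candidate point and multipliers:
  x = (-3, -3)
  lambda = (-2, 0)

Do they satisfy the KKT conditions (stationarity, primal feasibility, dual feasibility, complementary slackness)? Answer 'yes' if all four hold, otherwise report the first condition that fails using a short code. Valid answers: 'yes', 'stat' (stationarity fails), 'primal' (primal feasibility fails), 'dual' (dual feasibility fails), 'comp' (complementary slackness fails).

Gradient of f: grad f(x) = Q x + c = (-2, 6)
Constraint values g_i(x) = a_i^T x - b_i:
  g_1((-3, -3)) = 0
  g_2((-3, -3)) = -2
Stationarity residual: grad f(x) + sum_i lambda_i a_i = (0, 0)
  -> stationarity OK
Primal feasibility (all g_i <= 0): OK
Dual feasibility (all lambda_i >= 0): FAILS
Complementary slackness (lambda_i * g_i(x) = 0 for all i): OK

Verdict: the first failing condition is dual_feasibility -> dual.

dual


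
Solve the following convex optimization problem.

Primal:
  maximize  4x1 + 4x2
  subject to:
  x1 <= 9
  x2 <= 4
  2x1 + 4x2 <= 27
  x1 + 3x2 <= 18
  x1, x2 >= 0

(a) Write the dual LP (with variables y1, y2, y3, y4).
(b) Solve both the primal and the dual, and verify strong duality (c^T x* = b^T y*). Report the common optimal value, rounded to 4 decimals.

The standard primal-dual pair for 'max c^T x s.t. A x <= b, x >= 0' is:
  Dual:  min b^T y  s.t.  A^T y >= c,  y >= 0.

So the dual LP is:
  minimize  9y1 + 4y2 + 27y3 + 18y4
  subject to:
    y1 + 2y3 + y4 >= 4
    y2 + 4y3 + 3y4 >= 4
    y1, y2, y3, y4 >= 0

Solving the primal: x* = (9, 2.25).
  primal value c^T x* = 45.
Solving the dual: y* = (2, 0, 1, 0).
  dual value b^T y* = 45.
Strong duality: c^T x* = b^T y*. Confirmed.

45


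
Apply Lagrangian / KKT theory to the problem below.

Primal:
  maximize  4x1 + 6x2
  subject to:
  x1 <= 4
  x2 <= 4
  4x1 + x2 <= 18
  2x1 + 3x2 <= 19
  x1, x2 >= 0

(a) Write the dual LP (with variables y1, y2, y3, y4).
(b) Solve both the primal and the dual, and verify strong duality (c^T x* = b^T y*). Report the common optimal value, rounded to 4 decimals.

The standard primal-dual pair for 'max c^T x s.t. A x <= b, x >= 0' is:
  Dual:  min b^T y  s.t.  A^T y >= c,  y >= 0.

So the dual LP is:
  minimize  4y1 + 4y2 + 18y3 + 19y4
  subject to:
    y1 + 4y3 + 2y4 >= 4
    y2 + y3 + 3y4 >= 6
    y1, y2, y3, y4 >= 0

Solving the primal: x* = (3.5, 4).
  primal value c^T x* = 38.
Solving the dual: y* = (0, 0, 0, 2).
  dual value b^T y* = 38.
Strong duality: c^T x* = b^T y*. Confirmed.

38


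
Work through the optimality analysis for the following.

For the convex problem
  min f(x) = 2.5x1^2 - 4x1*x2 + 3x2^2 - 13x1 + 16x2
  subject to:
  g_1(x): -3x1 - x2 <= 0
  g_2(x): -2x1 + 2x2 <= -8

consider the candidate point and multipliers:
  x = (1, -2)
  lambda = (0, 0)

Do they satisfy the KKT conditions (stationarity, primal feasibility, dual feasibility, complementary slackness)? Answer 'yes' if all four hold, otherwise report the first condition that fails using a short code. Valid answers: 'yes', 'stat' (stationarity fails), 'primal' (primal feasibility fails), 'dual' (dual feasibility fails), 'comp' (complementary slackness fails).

Gradient of f: grad f(x) = Q x + c = (0, 0)
Constraint values g_i(x) = a_i^T x - b_i:
  g_1((1, -2)) = -1
  g_2((1, -2)) = 2
Stationarity residual: grad f(x) + sum_i lambda_i a_i = (0, 0)
  -> stationarity OK
Primal feasibility (all g_i <= 0): FAILS
Dual feasibility (all lambda_i >= 0): OK
Complementary slackness (lambda_i * g_i(x) = 0 for all i): OK

Verdict: the first failing condition is primal_feasibility -> primal.

primal


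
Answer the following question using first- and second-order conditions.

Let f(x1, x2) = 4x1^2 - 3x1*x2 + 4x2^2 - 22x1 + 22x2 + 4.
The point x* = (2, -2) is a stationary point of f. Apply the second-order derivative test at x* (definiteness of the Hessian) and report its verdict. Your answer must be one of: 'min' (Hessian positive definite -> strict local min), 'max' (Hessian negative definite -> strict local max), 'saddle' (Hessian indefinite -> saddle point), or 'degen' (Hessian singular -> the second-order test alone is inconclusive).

Compute the Hessian H = grad^2 f:
  H = [[8, -3], [-3, 8]]
Verify stationarity: grad f(x*) = H x* + g = (0, 0).
Eigenvalues of H: 5, 11.
Both eigenvalues > 0, so H is positive definite -> x* is a strict local min.

min


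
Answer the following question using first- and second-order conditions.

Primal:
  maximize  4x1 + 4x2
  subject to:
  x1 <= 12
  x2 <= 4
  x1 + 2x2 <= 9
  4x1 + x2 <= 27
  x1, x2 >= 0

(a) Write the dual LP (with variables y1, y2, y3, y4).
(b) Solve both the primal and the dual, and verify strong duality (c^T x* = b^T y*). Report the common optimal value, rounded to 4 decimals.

The standard primal-dual pair for 'max c^T x s.t. A x <= b, x >= 0' is:
  Dual:  min b^T y  s.t.  A^T y >= c,  y >= 0.

So the dual LP is:
  minimize  12y1 + 4y2 + 9y3 + 27y4
  subject to:
    y1 + y3 + 4y4 >= 4
    y2 + 2y3 + y4 >= 4
    y1, y2, y3, y4 >= 0

Solving the primal: x* = (6.4286, 1.2857).
  primal value c^T x* = 30.8571.
Solving the dual: y* = (0, 0, 1.7143, 0.5714).
  dual value b^T y* = 30.8571.
Strong duality: c^T x* = b^T y*. Confirmed.

30.8571


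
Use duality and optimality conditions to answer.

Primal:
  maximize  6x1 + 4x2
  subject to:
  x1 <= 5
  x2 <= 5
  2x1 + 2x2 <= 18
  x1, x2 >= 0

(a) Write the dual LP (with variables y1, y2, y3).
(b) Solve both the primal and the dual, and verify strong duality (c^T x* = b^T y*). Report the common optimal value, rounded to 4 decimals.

The standard primal-dual pair for 'max c^T x s.t. A x <= b, x >= 0' is:
  Dual:  min b^T y  s.t.  A^T y >= c,  y >= 0.

So the dual LP is:
  minimize  5y1 + 5y2 + 18y3
  subject to:
    y1 + 2y3 >= 6
    y2 + 2y3 >= 4
    y1, y2, y3 >= 0

Solving the primal: x* = (5, 4).
  primal value c^T x* = 46.
Solving the dual: y* = (2, 0, 2).
  dual value b^T y* = 46.
Strong duality: c^T x* = b^T y*. Confirmed.

46


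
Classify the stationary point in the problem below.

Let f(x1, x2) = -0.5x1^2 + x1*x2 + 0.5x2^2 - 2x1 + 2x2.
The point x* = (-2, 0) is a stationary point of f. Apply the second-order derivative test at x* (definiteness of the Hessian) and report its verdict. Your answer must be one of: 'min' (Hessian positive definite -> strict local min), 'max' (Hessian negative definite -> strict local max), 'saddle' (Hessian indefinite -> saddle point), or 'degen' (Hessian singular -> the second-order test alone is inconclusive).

Compute the Hessian H = grad^2 f:
  H = [[-1, 1], [1, 1]]
Verify stationarity: grad f(x*) = H x* + g = (0, 0).
Eigenvalues of H: -1.4142, 1.4142.
Eigenvalues have mixed signs, so H is indefinite -> x* is a saddle point.

saddle


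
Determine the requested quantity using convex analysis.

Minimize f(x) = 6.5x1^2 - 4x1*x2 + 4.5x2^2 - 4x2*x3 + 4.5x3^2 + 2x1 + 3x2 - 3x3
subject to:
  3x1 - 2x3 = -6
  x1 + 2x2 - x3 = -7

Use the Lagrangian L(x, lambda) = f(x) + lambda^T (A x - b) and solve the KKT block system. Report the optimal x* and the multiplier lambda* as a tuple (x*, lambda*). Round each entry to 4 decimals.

Form the Lagrangian:
  L(x, lambda) = (1/2) x^T Q x + c^T x + lambda^T (A x - b)
Stationarity (grad_x L = 0): Q x + c + A^T lambda = 0.
Primal feasibility: A x = b.

This gives the KKT block system:
  [ Q   A^T ] [ x     ]   [-c ]
  [ A    0  ] [ lambda ] = [ b ]

Solving the linear system:
  x*      = (-1.7787, -2.4447, 0.3319)
  lambda* = (1.5792, 6.6074)
  f(x*)   = 21.9197

x* = (-1.7787, -2.4447, 0.3319), lambda* = (1.5792, 6.6074)


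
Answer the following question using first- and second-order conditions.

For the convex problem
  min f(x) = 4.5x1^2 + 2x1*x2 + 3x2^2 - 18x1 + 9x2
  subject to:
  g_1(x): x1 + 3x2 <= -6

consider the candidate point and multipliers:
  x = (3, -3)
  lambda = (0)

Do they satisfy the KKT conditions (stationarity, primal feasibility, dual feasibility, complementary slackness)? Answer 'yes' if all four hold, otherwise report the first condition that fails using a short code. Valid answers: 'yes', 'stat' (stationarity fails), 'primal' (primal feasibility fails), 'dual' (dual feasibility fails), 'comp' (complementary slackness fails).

Gradient of f: grad f(x) = Q x + c = (3, -3)
Constraint values g_i(x) = a_i^T x - b_i:
  g_1((3, -3)) = 0
Stationarity residual: grad f(x) + sum_i lambda_i a_i = (3, -3)
  -> stationarity FAILS
Primal feasibility (all g_i <= 0): OK
Dual feasibility (all lambda_i >= 0): OK
Complementary slackness (lambda_i * g_i(x) = 0 for all i): OK

Verdict: the first failing condition is stationarity -> stat.

stat


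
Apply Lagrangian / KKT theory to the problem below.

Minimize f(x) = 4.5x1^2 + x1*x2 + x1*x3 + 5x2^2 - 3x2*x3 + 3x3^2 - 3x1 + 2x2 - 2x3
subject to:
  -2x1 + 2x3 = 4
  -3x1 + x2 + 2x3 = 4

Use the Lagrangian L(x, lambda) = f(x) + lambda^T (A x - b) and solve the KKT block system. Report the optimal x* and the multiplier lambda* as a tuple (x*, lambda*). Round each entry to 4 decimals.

Form the Lagrangian:
  L(x, lambda) = (1/2) x^T Q x + c^T x + lambda^T (A x - b)
Stationarity (grad_x L = 0): Q x + c + A^T lambda = 0.
Primal feasibility: A x = b.

This gives the KKT block system:
  [ Q   A^T ] [ x     ]   [-c ]
  [ A    0  ] [ lambda ] = [ b ]

Solving the linear system:
  x*      = (-0.2174, -0.2174, 1.7826)
  lambda* = (-10.3043, 5.7391)
  f(x*)   = 7.4565

x* = (-0.2174, -0.2174, 1.7826), lambda* = (-10.3043, 5.7391)


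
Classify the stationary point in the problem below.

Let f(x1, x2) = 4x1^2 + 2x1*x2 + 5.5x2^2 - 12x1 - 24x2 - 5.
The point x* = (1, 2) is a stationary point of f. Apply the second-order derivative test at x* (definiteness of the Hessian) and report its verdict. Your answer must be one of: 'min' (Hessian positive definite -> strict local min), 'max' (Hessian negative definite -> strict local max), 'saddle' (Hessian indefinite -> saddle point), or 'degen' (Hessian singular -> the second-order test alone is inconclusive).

Compute the Hessian H = grad^2 f:
  H = [[8, 2], [2, 11]]
Verify stationarity: grad f(x*) = H x* + g = (0, 0).
Eigenvalues of H: 7, 12.
Both eigenvalues > 0, so H is positive definite -> x* is a strict local min.

min


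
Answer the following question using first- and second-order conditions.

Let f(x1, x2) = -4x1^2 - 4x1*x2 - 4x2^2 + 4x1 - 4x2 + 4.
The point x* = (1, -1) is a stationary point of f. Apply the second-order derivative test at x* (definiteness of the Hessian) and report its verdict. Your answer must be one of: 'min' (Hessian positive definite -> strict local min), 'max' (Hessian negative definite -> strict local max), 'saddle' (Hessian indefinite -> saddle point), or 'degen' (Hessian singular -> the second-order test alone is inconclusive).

Compute the Hessian H = grad^2 f:
  H = [[-8, -4], [-4, -8]]
Verify stationarity: grad f(x*) = H x* + g = (0, 0).
Eigenvalues of H: -12, -4.
Both eigenvalues < 0, so H is negative definite -> x* is a strict local max.

max


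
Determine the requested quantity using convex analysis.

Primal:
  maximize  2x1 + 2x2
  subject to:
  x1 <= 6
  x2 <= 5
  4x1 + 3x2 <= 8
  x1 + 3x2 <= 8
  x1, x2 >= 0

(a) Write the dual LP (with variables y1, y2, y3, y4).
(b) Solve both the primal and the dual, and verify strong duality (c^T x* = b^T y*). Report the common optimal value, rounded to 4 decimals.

The standard primal-dual pair for 'max c^T x s.t. A x <= b, x >= 0' is:
  Dual:  min b^T y  s.t.  A^T y >= c,  y >= 0.

So the dual LP is:
  minimize  6y1 + 5y2 + 8y3 + 8y4
  subject to:
    y1 + 4y3 + y4 >= 2
    y2 + 3y3 + 3y4 >= 2
    y1, y2, y3, y4 >= 0

Solving the primal: x* = (0, 2.6667).
  primal value c^T x* = 5.3333.
Solving the dual: y* = (0, 0, 0.4444, 0.2222).
  dual value b^T y* = 5.3333.
Strong duality: c^T x* = b^T y*. Confirmed.

5.3333


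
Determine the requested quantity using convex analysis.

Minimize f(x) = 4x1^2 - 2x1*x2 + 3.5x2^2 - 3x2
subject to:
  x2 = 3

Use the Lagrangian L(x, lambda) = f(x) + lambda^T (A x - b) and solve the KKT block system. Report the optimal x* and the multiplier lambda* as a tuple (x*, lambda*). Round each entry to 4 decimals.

Form the Lagrangian:
  L(x, lambda) = (1/2) x^T Q x + c^T x + lambda^T (A x - b)
Stationarity (grad_x L = 0): Q x + c + A^T lambda = 0.
Primal feasibility: A x = b.

This gives the KKT block system:
  [ Q   A^T ] [ x     ]   [-c ]
  [ A    0  ] [ lambda ] = [ b ]

Solving the linear system:
  x*      = (0.75, 3)
  lambda* = (-16.5)
  f(x*)   = 20.25

x* = (0.75, 3), lambda* = (-16.5)


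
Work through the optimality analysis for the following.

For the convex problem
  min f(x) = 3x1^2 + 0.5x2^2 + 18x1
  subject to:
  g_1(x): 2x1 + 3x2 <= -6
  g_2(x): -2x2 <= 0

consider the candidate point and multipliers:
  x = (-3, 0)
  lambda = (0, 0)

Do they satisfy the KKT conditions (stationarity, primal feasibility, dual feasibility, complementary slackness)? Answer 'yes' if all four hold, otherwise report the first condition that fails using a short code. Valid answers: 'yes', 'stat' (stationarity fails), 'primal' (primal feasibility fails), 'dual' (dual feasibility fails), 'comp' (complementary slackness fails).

Gradient of f: grad f(x) = Q x + c = (0, 0)
Constraint values g_i(x) = a_i^T x - b_i:
  g_1((-3, 0)) = 0
  g_2((-3, 0)) = 0
Stationarity residual: grad f(x) + sum_i lambda_i a_i = (0, 0)
  -> stationarity OK
Primal feasibility (all g_i <= 0): OK
Dual feasibility (all lambda_i >= 0): OK
Complementary slackness (lambda_i * g_i(x) = 0 for all i): OK

Verdict: yes, KKT holds.

yes


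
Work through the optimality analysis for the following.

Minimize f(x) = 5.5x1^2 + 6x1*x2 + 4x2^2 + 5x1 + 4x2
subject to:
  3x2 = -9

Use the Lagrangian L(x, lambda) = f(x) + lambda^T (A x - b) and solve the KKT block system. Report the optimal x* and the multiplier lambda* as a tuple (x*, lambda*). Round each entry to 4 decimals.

Form the Lagrangian:
  L(x, lambda) = (1/2) x^T Q x + c^T x + lambda^T (A x - b)
Stationarity (grad_x L = 0): Q x + c + A^T lambda = 0.
Primal feasibility: A x = b.

This gives the KKT block system:
  [ Q   A^T ] [ x     ]   [-c ]
  [ A    0  ] [ lambda ] = [ b ]

Solving the linear system:
  x*      = (1.1818, -3)
  lambda* = (4.303)
  f(x*)   = 16.3182

x* = (1.1818, -3), lambda* = (4.303)


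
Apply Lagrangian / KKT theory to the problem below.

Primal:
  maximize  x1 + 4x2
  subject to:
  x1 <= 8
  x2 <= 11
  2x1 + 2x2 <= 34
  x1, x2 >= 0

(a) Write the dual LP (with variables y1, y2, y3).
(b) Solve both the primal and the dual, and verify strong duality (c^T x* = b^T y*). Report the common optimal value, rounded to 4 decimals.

The standard primal-dual pair for 'max c^T x s.t. A x <= b, x >= 0' is:
  Dual:  min b^T y  s.t.  A^T y >= c,  y >= 0.

So the dual LP is:
  minimize  8y1 + 11y2 + 34y3
  subject to:
    y1 + 2y3 >= 1
    y2 + 2y3 >= 4
    y1, y2, y3 >= 0

Solving the primal: x* = (6, 11).
  primal value c^T x* = 50.
Solving the dual: y* = (0, 3, 0.5).
  dual value b^T y* = 50.
Strong duality: c^T x* = b^T y*. Confirmed.

50


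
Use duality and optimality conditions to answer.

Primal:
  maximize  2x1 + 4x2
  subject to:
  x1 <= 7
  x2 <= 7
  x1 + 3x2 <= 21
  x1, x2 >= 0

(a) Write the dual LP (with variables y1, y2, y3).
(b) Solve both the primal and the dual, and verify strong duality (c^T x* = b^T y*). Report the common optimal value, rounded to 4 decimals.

The standard primal-dual pair for 'max c^T x s.t. A x <= b, x >= 0' is:
  Dual:  min b^T y  s.t.  A^T y >= c,  y >= 0.

So the dual LP is:
  minimize  7y1 + 7y2 + 21y3
  subject to:
    y1 + y3 >= 2
    y2 + 3y3 >= 4
    y1, y2, y3 >= 0

Solving the primal: x* = (7, 4.6667).
  primal value c^T x* = 32.6667.
Solving the dual: y* = (0.6667, 0, 1.3333).
  dual value b^T y* = 32.6667.
Strong duality: c^T x* = b^T y*. Confirmed.

32.6667


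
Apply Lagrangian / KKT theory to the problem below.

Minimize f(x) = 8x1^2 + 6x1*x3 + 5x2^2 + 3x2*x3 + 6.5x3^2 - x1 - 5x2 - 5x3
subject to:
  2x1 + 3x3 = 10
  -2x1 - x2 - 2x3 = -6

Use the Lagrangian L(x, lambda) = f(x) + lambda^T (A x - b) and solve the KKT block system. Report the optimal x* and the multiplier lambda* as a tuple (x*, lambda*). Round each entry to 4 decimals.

Form the Lagrangian:
  L(x, lambda) = (1/2) x^T Q x + c^T x + lambda^T (A x - b)
Stationarity (grad_x L = 0): Q x + c + A^T lambda = 0.
Primal feasibility: A x = b.

This gives the KKT block system:
  [ Q   A^T ] [ x     ]   [-c ]
  [ A    0  ] [ lambda ] = [ b ]

Solving the linear system:
  x*      = (0.1968, -0.7979, 3.2021)
  lambda* = (-14.0532, -3.3723)
  f(x*)   = 54.0399

x* = (0.1968, -0.7979, 3.2021), lambda* = (-14.0532, -3.3723)


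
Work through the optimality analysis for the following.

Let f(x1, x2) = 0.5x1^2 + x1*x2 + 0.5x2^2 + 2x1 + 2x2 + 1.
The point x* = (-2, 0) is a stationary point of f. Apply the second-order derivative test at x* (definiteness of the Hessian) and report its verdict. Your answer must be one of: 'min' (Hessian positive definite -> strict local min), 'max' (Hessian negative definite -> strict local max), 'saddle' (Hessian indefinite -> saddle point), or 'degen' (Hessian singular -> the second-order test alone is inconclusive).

Compute the Hessian H = grad^2 f:
  H = [[1, 1], [1, 1]]
Verify stationarity: grad f(x*) = H x* + g = (0, 0).
Eigenvalues of H: 0, 2.
H has a zero eigenvalue (singular; positive semidefinite but not definite), so H is neither positive definite, negative definite, nor indefinite. The second-order test alone is inconclusive -> degen.
(Indeed, f is constant along the null direction of H through x*, so x* is not a strict local extremum.)

degen


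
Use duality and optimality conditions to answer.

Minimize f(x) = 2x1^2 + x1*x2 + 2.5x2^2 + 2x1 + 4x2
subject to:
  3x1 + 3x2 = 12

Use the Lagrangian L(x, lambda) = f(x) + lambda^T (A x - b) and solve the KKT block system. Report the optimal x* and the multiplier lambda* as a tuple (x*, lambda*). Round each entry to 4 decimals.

Form the Lagrangian:
  L(x, lambda) = (1/2) x^T Q x + c^T x + lambda^T (A x - b)
Stationarity (grad_x L = 0): Q x + c + A^T lambda = 0.
Primal feasibility: A x = b.

This gives the KKT block system:
  [ Q   A^T ] [ x     ]   [-c ]
  [ A    0  ] [ lambda ] = [ b ]

Solving the linear system:
  x*      = (2.5714, 1.4286)
  lambda* = (-4.5714)
  f(x*)   = 32.8571

x* = (2.5714, 1.4286), lambda* = (-4.5714)


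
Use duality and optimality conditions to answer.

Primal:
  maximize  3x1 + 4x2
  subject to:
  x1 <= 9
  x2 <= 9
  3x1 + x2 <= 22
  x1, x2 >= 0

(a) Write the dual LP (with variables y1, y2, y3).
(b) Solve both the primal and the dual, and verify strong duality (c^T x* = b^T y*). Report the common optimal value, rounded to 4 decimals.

The standard primal-dual pair for 'max c^T x s.t. A x <= b, x >= 0' is:
  Dual:  min b^T y  s.t.  A^T y >= c,  y >= 0.

So the dual LP is:
  minimize  9y1 + 9y2 + 22y3
  subject to:
    y1 + 3y3 >= 3
    y2 + y3 >= 4
    y1, y2, y3 >= 0

Solving the primal: x* = (4.3333, 9).
  primal value c^T x* = 49.
Solving the dual: y* = (0, 3, 1).
  dual value b^T y* = 49.
Strong duality: c^T x* = b^T y*. Confirmed.

49


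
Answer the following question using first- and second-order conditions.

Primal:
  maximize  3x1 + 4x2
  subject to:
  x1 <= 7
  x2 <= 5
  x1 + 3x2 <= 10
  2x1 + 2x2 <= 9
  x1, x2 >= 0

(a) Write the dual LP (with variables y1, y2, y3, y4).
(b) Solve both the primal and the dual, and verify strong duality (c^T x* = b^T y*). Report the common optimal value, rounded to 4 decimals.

The standard primal-dual pair for 'max c^T x s.t. A x <= b, x >= 0' is:
  Dual:  min b^T y  s.t.  A^T y >= c,  y >= 0.

So the dual LP is:
  minimize  7y1 + 5y2 + 10y3 + 9y4
  subject to:
    y1 + y3 + 2y4 >= 3
    y2 + 3y3 + 2y4 >= 4
    y1, y2, y3, y4 >= 0

Solving the primal: x* = (1.75, 2.75).
  primal value c^T x* = 16.25.
Solving the dual: y* = (0, 0, 0.5, 1.25).
  dual value b^T y* = 16.25.
Strong duality: c^T x* = b^T y*. Confirmed.

16.25


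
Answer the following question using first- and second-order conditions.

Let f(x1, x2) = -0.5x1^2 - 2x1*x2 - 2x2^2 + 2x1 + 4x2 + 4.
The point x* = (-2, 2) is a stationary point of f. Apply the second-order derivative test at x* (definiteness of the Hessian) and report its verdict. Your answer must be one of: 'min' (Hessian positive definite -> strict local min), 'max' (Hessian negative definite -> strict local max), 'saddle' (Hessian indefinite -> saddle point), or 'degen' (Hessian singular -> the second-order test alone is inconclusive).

Compute the Hessian H = grad^2 f:
  H = [[-1, -2], [-2, -4]]
Verify stationarity: grad f(x*) = H x* + g = (0, 0).
Eigenvalues of H: -5, 0.
H has a zero eigenvalue (singular; negative semidefinite but not definite), so H is neither positive definite, negative definite, nor indefinite. The second-order test alone is inconclusive -> degen.
(Indeed, f is constant along the null direction of H through x*, so x* is not a strict local extremum.)

degen


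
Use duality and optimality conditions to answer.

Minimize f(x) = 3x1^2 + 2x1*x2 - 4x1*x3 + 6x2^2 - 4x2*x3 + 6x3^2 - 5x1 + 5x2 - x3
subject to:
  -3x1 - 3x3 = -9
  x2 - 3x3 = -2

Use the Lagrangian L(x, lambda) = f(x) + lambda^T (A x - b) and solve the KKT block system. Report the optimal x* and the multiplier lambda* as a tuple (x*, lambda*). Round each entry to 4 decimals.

Form the Lagrangian:
  L(x, lambda) = (1/2) x^T Q x + c^T x + lambda^T (A x - b)
Stationarity (grad_x L = 0): Q x + c + A^T lambda = 0.
Primal feasibility: A x = b.

This gives the KKT block system:
  [ Q   A^T ] [ x     ]   [-c ]
  [ A    0  ] [ lambda ] = [ b ]

Solving the linear system:
  x*      = (2.4592, -0.3776, 0.5408)
  lambda* = (2.2789, -3.2245)
  f(x*)   = -0.3316

x* = (2.4592, -0.3776, 0.5408), lambda* = (2.2789, -3.2245)


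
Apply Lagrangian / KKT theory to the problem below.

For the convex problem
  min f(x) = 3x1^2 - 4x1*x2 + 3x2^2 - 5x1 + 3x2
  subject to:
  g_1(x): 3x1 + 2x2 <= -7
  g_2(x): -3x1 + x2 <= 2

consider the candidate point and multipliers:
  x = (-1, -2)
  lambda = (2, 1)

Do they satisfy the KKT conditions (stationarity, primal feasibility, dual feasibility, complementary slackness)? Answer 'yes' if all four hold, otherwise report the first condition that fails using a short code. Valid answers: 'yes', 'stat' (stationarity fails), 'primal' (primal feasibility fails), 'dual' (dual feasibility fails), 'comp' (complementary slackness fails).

Gradient of f: grad f(x) = Q x + c = (-3, -5)
Constraint values g_i(x) = a_i^T x - b_i:
  g_1((-1, -2)) = 0
  g_2((-1, -2)) = -1
Stationarity residual: grad f(x) + sum_i lambda_i a_i = (0, 0)
  -> stationarity OK
Primal feasibility (all g_i <= 0): OK
Dual feasibility (all lambda_i >= 0): OK
Complementary slackness (lambda_i * g_i(x) = 0 for all i): FAILS

Verdict: the first failing condition is complementary_slackness -> comp.

comp


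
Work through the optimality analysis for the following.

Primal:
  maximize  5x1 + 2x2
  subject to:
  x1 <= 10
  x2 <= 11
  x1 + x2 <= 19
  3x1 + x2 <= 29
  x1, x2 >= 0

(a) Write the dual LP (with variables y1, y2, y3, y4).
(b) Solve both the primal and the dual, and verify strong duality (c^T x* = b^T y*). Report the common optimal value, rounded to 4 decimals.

The standard primal-dual pair for 'max c^T x s.t. A x <= b, x >= 0' is:
  Dual:  min b^T y  s.t.  A^T y >= c,  y >= 0.

So the dual LP is:
  minimize  10y1 + 11y2 + 19y3 + 29y4
  subject to:
    y1 + y3 + 3y4 >= 5
    y2 + y3 + y4 >= 2
    y1, y2, y3, y4 >= 0

Solving the primal: x* = (6, 11).
  primal value c^T x* = 52.
Solving the dual: y* = (0, 0.3333, 0, 1.6667).
  dual value b^T y* = 52.
Strong duality: c^T x* = b^T y*. Confirmed.

52


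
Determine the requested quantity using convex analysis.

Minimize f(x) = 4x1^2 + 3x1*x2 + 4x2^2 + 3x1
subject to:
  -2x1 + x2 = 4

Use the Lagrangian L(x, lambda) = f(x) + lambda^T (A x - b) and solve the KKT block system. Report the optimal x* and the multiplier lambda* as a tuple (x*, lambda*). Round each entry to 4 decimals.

Form the Lagrangian:
  L(x, lambda) = (1/2) x^T Q x + c^T x + lambda^T (A x - b)
Stationarity (grad_x L = 0): Q x + c + A^T lambda = 0.
Primal feasibility: A x = b.

This gives the KKT block system:
  [ Q   A^T ] [ x     ]   [-c ]
  [ A    0  ] [ lambda ] = [ b ]

Solving the linear system:
  x*      = (-1.5192, 0.9615)
  lambda* = (-3.1346)
  f(x*)   = 3.9904

x* = (-1.5192, 0.9615), lambda* = (-3.1346)


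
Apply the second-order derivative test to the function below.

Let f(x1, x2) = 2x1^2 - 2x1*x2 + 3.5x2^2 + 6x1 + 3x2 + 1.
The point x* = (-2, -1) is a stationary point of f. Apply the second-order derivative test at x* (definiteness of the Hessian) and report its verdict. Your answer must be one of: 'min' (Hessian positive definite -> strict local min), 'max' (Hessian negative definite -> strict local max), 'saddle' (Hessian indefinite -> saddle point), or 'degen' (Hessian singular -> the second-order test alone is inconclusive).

Compute the Hessian H = grad^2 f:
  H = [[4, -2], [-2, 7]]
Verify stationarity: grad f(x*) = H x* + g = (0, 0).
Eigenvalues of H: 3, 8.
Both eigenvalues > 0, so H is positive definite -> x* is a strict local min.

min


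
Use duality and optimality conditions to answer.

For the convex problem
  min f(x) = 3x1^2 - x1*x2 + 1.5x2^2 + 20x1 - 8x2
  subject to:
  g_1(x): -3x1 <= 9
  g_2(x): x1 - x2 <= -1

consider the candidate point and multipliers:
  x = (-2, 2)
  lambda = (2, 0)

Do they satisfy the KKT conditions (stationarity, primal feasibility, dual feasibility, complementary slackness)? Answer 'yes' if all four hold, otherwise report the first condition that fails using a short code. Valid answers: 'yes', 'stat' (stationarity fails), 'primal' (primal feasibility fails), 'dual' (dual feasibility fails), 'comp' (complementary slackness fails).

Gradient of f: grad f(x) = Q x + c = (6, 0)
Constraint values g_i(x) = a_i^T x - b_i:
  g_1((-2, 2)) = -3
  g_2((-2, 2)) = -3
Stationarity residual: grad f(x) + sum_i lambda_i a_i = (0, 0)
  -> stationarity OK
Primal feasibility (all g_i <= 0): OK
Dual feasibility (all lambda_i >= 0): OK
Complementary slackness (lambda_i * g_i(x) = 0 for all i): FAILS

Verdict: the first failing condition is complementary_slackness -> comp.

comp


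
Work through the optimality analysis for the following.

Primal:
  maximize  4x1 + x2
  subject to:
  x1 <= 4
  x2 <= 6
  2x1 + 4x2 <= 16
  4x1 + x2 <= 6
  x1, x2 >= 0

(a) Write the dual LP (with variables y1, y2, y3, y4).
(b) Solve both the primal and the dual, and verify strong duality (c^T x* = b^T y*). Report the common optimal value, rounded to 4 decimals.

The standard primal-dual pair for 'max c^T x s.t. A x <= b, x >= 0' is:
  Dual:  min b^T y  s.t.  A^T y >= c,  y >= 0.

So the dual LP is:
  minimize  4y1 + 6y2 + 16y3 + 6y4
  subject to:
    y1 + 2y3 + 4y4 >= 4
    y2 + 4y3 + y4 >= 1
    y1, y2, y3, y4 >= 0

Solving the primal: x* = (0.5714, 3.7143).
  primal value c^T x* = 6.
Solving the dual: y* = (0, 0, 0, 1).
  dual value b^T y* = 6.
Strong duality: c^T x* = b^T y*. Confirmed.

6


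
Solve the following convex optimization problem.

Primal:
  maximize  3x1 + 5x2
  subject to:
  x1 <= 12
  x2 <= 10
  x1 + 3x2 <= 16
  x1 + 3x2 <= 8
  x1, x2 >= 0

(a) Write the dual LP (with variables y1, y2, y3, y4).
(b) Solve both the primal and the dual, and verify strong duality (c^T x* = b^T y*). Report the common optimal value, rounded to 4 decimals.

The standard primal-dual pair for 'max c^T x s.t. A x <= b, x >= 0' is:
  Dual:  min b^T y  s.t.  A^T y >= c,  y >= 0.

So the dual LP is:
  minimize  12y1 + 10y2 + 16y3 + 8y4
  subject to:
    y1 + y3 + y4 >= 3
    y2 + 3y3 + 3y4 >= 5
    y1, y2, y3, y4 >= 0

Solving the primal: x* = (8, 0).
  primal value c^T x* = 24.
Solving the dual: y* = (0, 0, 0, 3).
  dual value b^T y* = 24.
Strong duality: c^T x* = b^T y*. Confirmed.

24


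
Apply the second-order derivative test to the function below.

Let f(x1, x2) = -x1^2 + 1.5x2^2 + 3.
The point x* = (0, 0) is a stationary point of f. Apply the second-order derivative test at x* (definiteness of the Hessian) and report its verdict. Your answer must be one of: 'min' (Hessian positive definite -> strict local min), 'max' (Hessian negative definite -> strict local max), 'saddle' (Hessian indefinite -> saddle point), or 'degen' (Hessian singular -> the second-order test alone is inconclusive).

Compute the Hessian H = grad^2 f:
  H = [[-2, 0], [0, 3]]
Verify stationarity: grad f(x*) = H x* + g = (0, 0).
Eigenvalues of H: -2, 3.
Eigenvalues have mixed signs, so H is indefinite -> x* is a saddle point.

saddle


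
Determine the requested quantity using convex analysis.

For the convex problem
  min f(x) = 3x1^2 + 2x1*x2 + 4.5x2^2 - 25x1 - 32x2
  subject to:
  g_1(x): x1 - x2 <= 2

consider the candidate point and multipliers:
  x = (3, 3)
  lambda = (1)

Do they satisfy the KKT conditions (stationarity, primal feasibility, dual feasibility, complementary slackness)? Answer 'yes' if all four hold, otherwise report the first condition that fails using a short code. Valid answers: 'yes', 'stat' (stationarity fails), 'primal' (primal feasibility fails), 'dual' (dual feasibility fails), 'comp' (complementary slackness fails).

Gradient of f: grad f(x) = Q x + c = (-1, 1)
Constraint values g_i(x) = a_i^T x - b_i:
  g_1((3, 3)) = -2
Stationarity residual: grad f(x) + sum_i lambda_i a_i = (0, 0)
  -> stationarity OK
Primal feasibility (all g_i <= 0): OK
Dual feasibility (all lambda_i >= 0): OK
Complementary slackness (lambda_i * g_i(x) = 0 for all i): FAILS

Verdict: the first failing condition is complementary_slackness -> comp.

comp


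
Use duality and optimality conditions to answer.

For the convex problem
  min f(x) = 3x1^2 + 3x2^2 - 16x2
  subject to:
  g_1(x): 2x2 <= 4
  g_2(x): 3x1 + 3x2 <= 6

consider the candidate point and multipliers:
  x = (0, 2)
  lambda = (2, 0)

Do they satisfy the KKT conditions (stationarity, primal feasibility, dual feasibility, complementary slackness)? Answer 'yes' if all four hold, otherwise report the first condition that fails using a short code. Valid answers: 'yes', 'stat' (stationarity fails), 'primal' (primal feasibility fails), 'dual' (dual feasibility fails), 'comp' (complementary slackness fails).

Gradient of f: grad f(x) = Q x + c = (0, -4)
Constraint values g_i(x) = a_i^T x - b_i:
  g_1((0, 2)) = 0
  g_2((0, 2)) = 0
Stationarity residual: grad f(x) + sum_i lambda_i a_i = (0, 0)
  -> stationarity OK
Primal feasibility (all g_i <= 0): OK
Dual feasibility (all lambda_i >= 0): OK
Complementary slackness (lambda_i * g_i(x) = 0 for all i): OK

Verdict: yes, KKT holds.

yes


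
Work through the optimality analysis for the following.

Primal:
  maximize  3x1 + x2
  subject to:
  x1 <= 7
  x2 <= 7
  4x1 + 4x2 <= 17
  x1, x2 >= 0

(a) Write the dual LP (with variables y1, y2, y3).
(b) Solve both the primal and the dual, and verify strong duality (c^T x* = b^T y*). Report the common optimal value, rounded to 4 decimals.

The standard primal-dual pair for 'max c^T x s.t. A x <= b, x >= 0' is:
  Dual:  min b^T y  s.t.  A^T y >= c,  y >= 0.

So the dual LP is:
  minimize  7y1 + 7y2 + 17y3
  subject to:
    y1 + 4y3 >= 3
    y2 + 4y3 >= 1
    y1, y2, y3 >= 0

Solving the primal: x* = (4.25, 0).
  primal value c^T x* = 12.75.
Solving the dual: y* = (0, 0, 0.75).
  dual value b^T y* = 12.75.
Strong duality: c^T x* = b^T y*. Confirmed.

12.75


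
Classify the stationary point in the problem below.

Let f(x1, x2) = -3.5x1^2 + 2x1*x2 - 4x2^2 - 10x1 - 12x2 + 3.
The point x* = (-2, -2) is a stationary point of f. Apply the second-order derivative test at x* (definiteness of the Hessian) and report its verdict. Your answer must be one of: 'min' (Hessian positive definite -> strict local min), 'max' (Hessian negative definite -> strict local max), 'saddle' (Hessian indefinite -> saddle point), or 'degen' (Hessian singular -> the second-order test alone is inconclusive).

Compute the Hessian H = grad^2 f:
  H = [[-7, 2], [2, -8]]
Verify stationarity: grad f(x*) = H x* + g = (0, 0).
Eigenvalues of H: -9.5616, -5.4384.
Both eigenvalues < 0, so H is negative definite -> x* is a strict local max.

max


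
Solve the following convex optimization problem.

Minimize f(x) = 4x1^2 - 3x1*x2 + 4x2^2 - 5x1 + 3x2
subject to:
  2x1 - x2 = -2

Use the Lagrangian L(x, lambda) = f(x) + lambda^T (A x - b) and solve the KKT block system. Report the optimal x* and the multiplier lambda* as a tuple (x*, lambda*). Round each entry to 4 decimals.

Form the Lagrangian:
  L(x, lambda) = (1/2) x^T Q x + c^T x + lambda^T (A x - b)
Stationarity (grad_x L = 0): Q x + c + A^T lambda = 0.
Primal feasibility: A x = b.

This gives the KKT block system:
  [ Q   A^T ] [ x     ]   [-c ]
  [ A    0  ] [ lambda ] = [ b ]

Solving the linear system:
  x*      = (-0.9643, 0.0714)
  lambda* = (6.4643)
  f(x*)   = 8.9821

x* = (-0.9643, 0.0714), lambda* = (6.4643)


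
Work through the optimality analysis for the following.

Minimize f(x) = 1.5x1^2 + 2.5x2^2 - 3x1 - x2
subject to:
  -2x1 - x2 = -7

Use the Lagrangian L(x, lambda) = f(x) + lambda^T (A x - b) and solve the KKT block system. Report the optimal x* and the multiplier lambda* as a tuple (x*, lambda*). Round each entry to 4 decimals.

Form the Lagrangian:
  L(x, lambda) = (1/2) x^T Q x + c^T x + lambda^T (A x - b)
Stationarity (grad_x L = 0): Q x + c + A^T lambda = 0.
Primal feasibility: A x = b.

This gives the KKT block system:
  [ Q   A^T ] [ x     ]   [-c ]
  [ A    0  ] [ lambda ] = [ b ]

Solving the linear system:
  x*      = (3.087, 0.8261)
  lambda* = (3.1304)
  f(x*)   = 5.913

x* = (3.087, 0.8261), lambda* = (3.1304)


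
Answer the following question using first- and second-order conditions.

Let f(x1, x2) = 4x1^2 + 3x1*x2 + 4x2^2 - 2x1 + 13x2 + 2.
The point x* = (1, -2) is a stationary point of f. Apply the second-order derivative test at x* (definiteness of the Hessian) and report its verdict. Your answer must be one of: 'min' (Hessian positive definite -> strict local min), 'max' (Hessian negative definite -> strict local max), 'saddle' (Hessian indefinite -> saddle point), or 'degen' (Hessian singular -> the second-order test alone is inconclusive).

Compute the Hessian H = grad^2 f:
  H = [[8, 3], [3, 8]]
Verify stationarity: grad f(x*) = H x* + g = (0, 0).
Eigenvalues of H: 5, 11.
Both eigenvalues > 0, so H is positive definite -> x* is a strict local min.

min


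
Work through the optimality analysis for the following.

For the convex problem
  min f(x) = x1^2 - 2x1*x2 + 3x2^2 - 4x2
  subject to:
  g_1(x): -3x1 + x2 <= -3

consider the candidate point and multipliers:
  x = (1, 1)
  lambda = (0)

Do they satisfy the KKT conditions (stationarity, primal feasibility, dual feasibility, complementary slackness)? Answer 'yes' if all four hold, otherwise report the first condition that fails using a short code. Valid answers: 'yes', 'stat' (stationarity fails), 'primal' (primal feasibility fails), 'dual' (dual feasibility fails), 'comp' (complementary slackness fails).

Gradient of f: grad f(x) = Q x + c = (0, 0)
Constraint values g_i(x) = a_i^T x - b_i:
  g_1((1, 1)) = 1
Stationarity residual: grad f(x) + sum_i lambda_i a_i = (0, 0)
  -> stationarity OK
Primal feasibility (all g_i <= 0): FAILS
Dual feasibility (all lambda_i >= 0): OK
Complementary slackness (lambda_i * g_i(x) = 0 for all i): OK

Verdict: the first failing condition is primal_feasibility -> primal.

primal
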